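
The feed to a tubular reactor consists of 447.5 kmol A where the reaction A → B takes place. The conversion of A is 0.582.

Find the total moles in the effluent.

448 kmol

A reacted = 0.582 × 447.5 = 260.4 kmol; ν_A = −1, so ξ = 260.4/1 = 260.4 kmol.
Outlet amounts (n = n₀ + ν ξ):
  A: 447.5 − 1(260.4) = 187.1
  B: 0 + 1(260.4) = 260.4
Total out = 187.1 + 260.4 = 447.5 kmol.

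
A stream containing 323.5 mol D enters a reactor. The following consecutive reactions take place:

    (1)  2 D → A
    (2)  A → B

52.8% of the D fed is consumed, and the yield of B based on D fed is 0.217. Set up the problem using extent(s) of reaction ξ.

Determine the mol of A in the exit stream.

15.2 mol

Conversion of D: D consumed = 2ξ₁ = 0.528 × 323.5 → ξ₁ = 85.4 mol.
Yield of B: 1ξ₂ / 323.5 = 0.217 → ξ₂ = 70.2 mol.
Outlet amounts (n = n₀ + Σ ν·ξ):
  D: 323.5 − 2(85.4) = 152.7
  A: 0 + 1(85.4) − 1(70.2) = 15.2
  B: 0 + 1(70.2) = 70.2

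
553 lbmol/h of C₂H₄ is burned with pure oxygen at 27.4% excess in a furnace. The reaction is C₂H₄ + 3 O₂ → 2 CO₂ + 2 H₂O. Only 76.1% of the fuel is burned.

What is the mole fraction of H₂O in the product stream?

Stoichiometric O₂ = 3 × 553 = 1659 lbmol/h; O₂ fed = 1659 × 1.274 = 2114 lbmol/h.
Fuel reacted = 0.761 × 553 → ξ = 420.8 lbmol/h.
Outlet (n = n₀ + ν ξ):
  C₂H₄: 553 − 1(420.8) = 132.2
  O₂: 2114 − 3(420.8) = 851.1
  CO₂: 0 + 2(420.8) = 841.7
  H₂O: 0 + 2(420.8) = 841.7
Total out = 2667 lbmol/h; y_H₂O = 841.7 / 2667 = 0.3156.

0.316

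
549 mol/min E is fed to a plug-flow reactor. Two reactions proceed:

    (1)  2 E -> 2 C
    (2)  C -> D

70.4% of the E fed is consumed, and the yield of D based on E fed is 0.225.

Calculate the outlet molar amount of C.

263 mol/min

Conversion of E: E consumed = 2ξ₁ = 0.704 × 549 → ξ₁ = 193.2 mol/min.
Yield of D: 1ξ₂ / 549 = 0.225 → ξ₂ = 123.5 mol/min.
Outlet amounts (n = n₀ + Σ ν·ξ):
  E: 549 − 2(193.2) = 162.5
  C: 0 + 2(193.2) − 1(123.5) = 263
  D: 0 + 1(123.5) = 123.5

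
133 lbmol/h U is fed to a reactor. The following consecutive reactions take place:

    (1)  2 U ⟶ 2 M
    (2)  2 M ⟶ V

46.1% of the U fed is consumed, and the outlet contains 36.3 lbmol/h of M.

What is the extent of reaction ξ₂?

Conversion of U: U consumed = 2ξ₁ = 0.461 × 133 → ξ₁ = 30.66 lbmol/h.
M balance: n_M = 0 + 2ξ₁ − 2ξ₂ = 36.3 → ξ₂ = (2·30.66 − 36.3)/2 = 12.51 lbmol/h.
Outlet amounts (n = n₀ + Σ ν·ξ):
  U: 133 − 2(30.66) = 71.69
  M: 0 + 2(30.66) − 2(12.51) = 36.3
  V: 0 + 1(12.51) = 12.51

ξ₂ = 12.5 lbmol/h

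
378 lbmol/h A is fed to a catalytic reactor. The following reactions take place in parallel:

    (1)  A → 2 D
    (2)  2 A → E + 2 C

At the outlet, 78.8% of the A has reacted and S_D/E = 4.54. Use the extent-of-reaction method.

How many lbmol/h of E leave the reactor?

Conversion of A: A consumed = 0.788 × 378 = 297.9 lbmol/h = 1ξ₁ + 2ξ₂.
Selectivity: 2ξ₁ / (1ξ₂) = 4.54 → ξ₁ = 2.27 ξ₂.
Substitute: (1·2.27 + 2) ξ₂ = 297.9 → ξ₂ = 69.76 lbmol/h, ξ₁ = 158.3 lbmol/h.
Outlet amounts (n = n₀ + Σ ν·ξ):
  A: 378 − 1(158.3) − 2(69.76) = 80.14
  D: 0 + 2(158.3) = 316.7
  E: 0 + 1(69.76) = 69.76
  C: 0 + 2(69.76) = 139.5

69.8 lbmol/h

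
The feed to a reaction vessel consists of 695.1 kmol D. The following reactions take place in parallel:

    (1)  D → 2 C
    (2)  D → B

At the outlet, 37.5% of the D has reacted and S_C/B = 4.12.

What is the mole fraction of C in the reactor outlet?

Conversion of D: D consumed = 0.375 × 695.1 = 260.7 kmol = 1ξ₁ + 1ξ₂.
Selectivity: 2ξ₁ / (1ξ₂) = 4.12 → ξ₁ = 2.06 ξ₂.
Substitute: (1·2.06 + 1) ξ₂ = 260.7 → ξ₂ = 85.18 kmol, ξ₁ = 175.5 kmol.
Outlet amounts (n = n₀ + Σ ν·ξ):
  D: 695.1 − 1(175.5) − 1(85.18) = 434.4
  C: 0 + 2(175.5) = 351
  B: 0 + 1(85.18) = 85.18
Total out = 870.6 kmol; y_C = 351 / 870.6 = 0.4031.

0.403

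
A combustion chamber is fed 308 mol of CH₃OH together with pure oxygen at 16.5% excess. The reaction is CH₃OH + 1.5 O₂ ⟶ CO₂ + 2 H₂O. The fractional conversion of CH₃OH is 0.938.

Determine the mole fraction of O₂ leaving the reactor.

0.106

Stoichiometric O₂ = 1.5 × 308 = 462 mol; O₂ fed = 462 × 1.165 = 538.2 mol.
Fuel reacted = 0.938 × 308 → ξ = 288.9 mol.
Outlet (n = n₀ + ν ξ):
  CH₃OH: 308 − 1(288.9) = 19.1
  O₂: 538.2 − 1.5(288.9) = 104.9
  CO₂: 0 + 1(288.9) = 288.9
  H₂O: 0 + 2(288.9) = 577.8
Total out = 990.7 mol; y_O₂ = 104.9 / 990.7 = 0.1059.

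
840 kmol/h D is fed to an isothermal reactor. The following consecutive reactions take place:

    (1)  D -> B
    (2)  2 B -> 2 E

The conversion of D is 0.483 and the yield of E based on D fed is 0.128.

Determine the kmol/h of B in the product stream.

Conversion of D: D consumed = 1ξ₁ = 0.483 × 840 → ξ₁ = 405.7 kmol/h.
Yield of E: 2ξ₂ / 840 = 0.128 → ξ₂ = 53.76 kmol/h.
Outlet amounts (n = n₀ + Σ ν·ξ):
  D: 840 − 1(405.7) = 434.3
  B: 0 + 1(405.7) − 2(53.76) = 298.2
  E: 0 + 2(53.76) = 107.5

298 kmol/h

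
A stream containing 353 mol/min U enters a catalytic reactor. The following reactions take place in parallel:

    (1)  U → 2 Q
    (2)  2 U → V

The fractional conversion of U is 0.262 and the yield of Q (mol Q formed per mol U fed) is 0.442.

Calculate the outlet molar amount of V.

7.24 mol/min

Yield of Q: 2ξ₁ / 353 = 0.442 → ξ₁ = 78.01 mol/min.
Conversion of U: 1ξ₁ + 2ξ₂ = 0.262 × 353 = 92.49 → ξ₂ = 7.236 mol/min.
Outlet amounts (n = n₀ + Σ ν·ξ):
  U: 353 − 1(78.01) − 2(7.236) = 260.5
  Q: 0 + 2(78.01) = 156
  V: 0 + 1(7.236) = 7.236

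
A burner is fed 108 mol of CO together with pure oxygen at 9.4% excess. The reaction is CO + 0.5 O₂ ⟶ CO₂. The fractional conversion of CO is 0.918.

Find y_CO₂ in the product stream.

Stoichiometric O₂ = 0.5 × 108 = 54 mol; O₂ fed = 54 × 1.094 = 59.08 mol.
Fuel reacted = 0.918 × 108 → ξ = 99.14 mol.
Outlet (n = n₀ + ν ξ):
  CO: 108 − 1(99.14) = 8.856
  O₂: 59.08 − 0.5(99.14) = 9.504
  CO₂: 0 + 1(99.14) = 99.14
Total out = 117.5 mol; y_CO₂ = 99.14 / 117.5 = 0.8438.

0.844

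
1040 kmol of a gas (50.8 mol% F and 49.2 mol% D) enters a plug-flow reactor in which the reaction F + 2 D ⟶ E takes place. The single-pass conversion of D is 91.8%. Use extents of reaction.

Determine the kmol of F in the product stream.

D reacted = 0.918 × 511.7 = 469.7 kmol; ν_D = −2, so ξ = 469.7/2 = 234.9 kmol.
Outlet amounts (n = n₀ + ν ξ):
  F: 528.3 − 1(234.9) = 293.5
  D: 511.7 − 2(234.9) = 41.96
  E: 0 + 1(234.9) = 234.9

293 kmol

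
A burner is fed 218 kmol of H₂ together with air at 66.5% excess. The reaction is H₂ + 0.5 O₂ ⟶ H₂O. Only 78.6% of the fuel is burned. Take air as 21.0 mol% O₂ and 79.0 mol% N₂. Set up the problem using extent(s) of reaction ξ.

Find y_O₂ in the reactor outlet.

0.0961

Stoichiometric O₂ = 0.5 × 218 = 109 kmol; O₂ fed = 109 × 1.665 = 181.5 kmol.
N₂ fed = 181.5 × 79/21 = 682.7 kmol.
Fuel reacted = 0.786 × 218 → ξ = 171.3 kmol.
Outlet (n = n₀ + ν ξ):
  H₂: 218 − 1(171.3) = 46.65
  O₂: 181.5 − 0.5(171.3) = 95.81
  N₂: 682.7 (inert)
  H₂O: 0 + 1(171.3) = 171.3
Total out = 996.5 kmol; y_O₂ = 95.81 / 996.5 = 0.09614.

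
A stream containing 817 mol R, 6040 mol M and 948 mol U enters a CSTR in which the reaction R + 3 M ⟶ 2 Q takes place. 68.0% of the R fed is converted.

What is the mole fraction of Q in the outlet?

R reacted = 0.68 × 817 = 555.6 mol; ν_R = −1, so ξ = 555.6/1 = 555.6 mol.
Outlet amounts (n = n₀ + ν ξ):
  R: 817 − 1(555.6) = 261.4
  M: 6040 − 3(555.6) = 4373
  Q: 0 + 2(555.6) = 1111
  U: 948 (inert)
Total out = 6694 mol; y_Q = 1111 / 6694 = 0.166.

0.166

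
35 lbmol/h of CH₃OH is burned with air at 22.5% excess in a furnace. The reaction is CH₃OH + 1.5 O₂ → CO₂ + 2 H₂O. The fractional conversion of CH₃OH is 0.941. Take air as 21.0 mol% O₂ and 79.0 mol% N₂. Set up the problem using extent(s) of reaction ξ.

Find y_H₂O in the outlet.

Stoichiometric O₂ = 1.5 × 35 = 52.5 lbmol/h; O₂ fed = 52.5 × 1.225 = 64.31 lbmol/h.
N₂ fed = 64.31 × 79/21 = 241.9 lbmol/h.
Fuel reacted = 0.941 × 35 → ξ = 32.93 lbmol/h.
Outlet (n = n₀ + ν ξ):
  CH₃OH: 35 − 1(32.93) = 2.065
  O₂: 64.31 − 1.5(32.93) = 14.91
  N₂: 241.9 (inert)
  CO₂: 0 + 1(32.93) = 32.93
  H₂O: 0 + 2(32.93) = 65.87
Total out = 357.7 lbmol/h; y_H₂O = 65.87 / 357.7 = 0.1841.

0.184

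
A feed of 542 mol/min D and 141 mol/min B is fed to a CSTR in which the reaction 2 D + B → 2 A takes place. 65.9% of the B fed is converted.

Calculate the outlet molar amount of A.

B reacted = 0.659 × 141 = 92.92 mol/min; ν_B = −1, so ξ = 92.92/1 = 92.92 mol/min.
Outlet amounts (n = n₀ + ν ξ):
  D: 542 − 2(92.92) = 356.2
  B: 141 − 1(92.92) = 48.08
  A: 0 + 2(92.92) = 185.8

186 mol/min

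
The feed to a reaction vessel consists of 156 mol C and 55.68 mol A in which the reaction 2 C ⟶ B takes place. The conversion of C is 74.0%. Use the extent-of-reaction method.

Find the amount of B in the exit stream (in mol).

C reacted = 0.74 × 156 = 115.4 mol; ν_C = −2, so ξ = 115.4/2 = 57.72 mol.
Outlet amounts (n = n₀ + ν ξ):
  C: 156 − 2(57.72) = 40.56
  B: 0 + 1(57.72) = 57.72
  A: 55.68 (inert)

57.7 mol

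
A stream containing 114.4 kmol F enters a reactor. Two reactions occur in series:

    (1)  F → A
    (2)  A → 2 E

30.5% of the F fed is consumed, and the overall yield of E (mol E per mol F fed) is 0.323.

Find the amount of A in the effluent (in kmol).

16.4 kmol

Conversion of F: F consumed = 1ξ₁ = 0.305 × 114.4 → ξ₁ = 34.89 kmol.
Yield of E: 2ξ₂ / 114.4 = 0.323 → ξ₂ = 18.48 kmol.
Outlet amounts (n = n₀ + Σ ν·ξ):
  F: 114.4 − 1(34.89) = 79.51
  A: 0 + 1(34.89) − 1(18.48) = 16.42
  E: 0 + 2(18.48) = 36.95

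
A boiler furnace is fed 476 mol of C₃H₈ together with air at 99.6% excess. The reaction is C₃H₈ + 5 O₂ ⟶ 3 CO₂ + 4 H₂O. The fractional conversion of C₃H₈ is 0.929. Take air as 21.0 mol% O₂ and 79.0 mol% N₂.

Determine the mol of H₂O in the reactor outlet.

1770 mol

Stoichiometric O₂ = 5 × 476 = 2380 mol; O₂ fed = 2380 × 1.996 = 4750 mol.
N₂ fed = 4750 × 79/21 = 17870 mol.
Fuel reacted = 0.929 × 476 → ξ = 442.2 mol.
Outlet (n = n₀ + ν ξ):
  C₃H₈: 476 − 1(442.2) = 33.8
  O₂: 4750 − 5(442.2) = 2539
  N₂: 17870 (inert)
  CO₂: 0 + 3(442.2) = 1327
  H₂O: 0 + 4(442.2) = 1769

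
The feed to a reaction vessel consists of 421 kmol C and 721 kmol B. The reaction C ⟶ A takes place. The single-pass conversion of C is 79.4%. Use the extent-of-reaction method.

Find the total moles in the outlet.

1140 kmol

C reacted = 0.794 × 421 = 334.3 kmol; ν_C = −1, so ξ = 334.3/1 = 334.3 kmol.
Outlet amounts (n = n₀ + ν ξ):
  C: 421 − 1(334.3) = 86.73
  A: 0 + 1(334.3) = 334.3
  B: 721 (inert)
Total out = 86.73 + 334.3 + 721 = 1142 kmol.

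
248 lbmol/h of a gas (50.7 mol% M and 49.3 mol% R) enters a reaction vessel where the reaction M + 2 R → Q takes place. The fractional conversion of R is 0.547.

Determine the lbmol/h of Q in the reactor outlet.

R reacted = 0.547 × 122.3 = 66.88 lbmol/h; ν_R = −2, so ξ = 66.88/2 = 33.44 lbmol/h.
Outlet amounts (n = n₀ + ν ξ):
  M: 125.7 − 1(33.44) = 92.3
  R: 122.3 − 2(33.44) = 55.39
  Q: 0 + 1(33.44) = 33.44

33.4 lbmol/h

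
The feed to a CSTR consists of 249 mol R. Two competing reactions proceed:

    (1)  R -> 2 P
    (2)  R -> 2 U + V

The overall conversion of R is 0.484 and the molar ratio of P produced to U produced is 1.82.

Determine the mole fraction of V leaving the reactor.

0.104

Conversion of R: R consumed = 0.484 × 249 = 120.5 mol = 1ξ₁ + 1ξ₂.
Selectivity: 2ξ₁ / (2ξ₂) = 1.82 → ξ₁ = 1.82 ξ₂.
Substitute: (1·1.82 + 1) ξ₂ = 120.5 → ξ₂ = 42.74 mol, ξ₁ = 77.78 mol.
Outlet amounts (n = n₀ + Σ ν·ξ):
  R: 249 − 1(77.78) − 1(42.74) = 128.5
  P: 0 + 2(77.78) = 155.6
  U: 0 + 2(42.74) = 85.47
  V: 0 + 1(42.74) = 42.74
Total out = 412.3 mol; y_V = 42.74 / 412.3 = 0.1037.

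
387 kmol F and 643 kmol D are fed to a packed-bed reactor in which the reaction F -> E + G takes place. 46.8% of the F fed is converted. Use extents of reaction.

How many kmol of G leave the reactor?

181 kmol

F reacted = 0.468 × 387 = 181.1 kmol; ν_F = −1, so ξ = 181.1/1 = 181.1 kmol.
Outlet amounts (n = n₀ + ν ξ):
  F: 387 − 1(181.1) = 205.9
  E: 0 + 1(181.1) = 181.1
  G: 0 + 1(181.1) = 181.1
  D: 643 (inert)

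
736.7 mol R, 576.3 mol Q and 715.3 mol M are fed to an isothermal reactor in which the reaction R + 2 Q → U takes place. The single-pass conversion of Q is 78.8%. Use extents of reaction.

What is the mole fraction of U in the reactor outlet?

0.144

Q reacted = 0.788 × 576.3 = 454.1 mol; ν_Q = −2, so ξ = 454.1/2 = 227.1 mol.
Outlet amounts (n = n₀ + ν ξ):
  R: 736.7 − 1(227.1) = 509.6
  Q: 576.3 − 2(227.1) = 122.2
  U: 0 + 1(227.1) = 227.1
  M: 715.3 (inert)
Total out = 1574 mol; y_U = 227.1 / 1574 = 0.1442.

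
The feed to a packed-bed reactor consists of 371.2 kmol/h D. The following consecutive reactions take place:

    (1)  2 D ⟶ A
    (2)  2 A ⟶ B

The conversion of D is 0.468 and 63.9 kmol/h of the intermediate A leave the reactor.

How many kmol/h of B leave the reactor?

Conversion of D: D consumed = 2ξ₁ = 0.468 × 371.2 → ξ₁ = 86.86 kmol/h.
A balance: n_A = 0 + 1ξ₁ − 2ξ₂ = 63.9 → ξ₂ = (1·86.86 − 63.9)/2 = 11.48 kmol/h.
Outlet amounts (n = n₀ + Σ ν·ξ):
  D: 371.2 − 2(86.86) = 197.5
  A: 0 + 1(86.86) − 2(11.48) = 63.9
  B: 0 + 1(11.48) = 11.48

11.5 kmol/h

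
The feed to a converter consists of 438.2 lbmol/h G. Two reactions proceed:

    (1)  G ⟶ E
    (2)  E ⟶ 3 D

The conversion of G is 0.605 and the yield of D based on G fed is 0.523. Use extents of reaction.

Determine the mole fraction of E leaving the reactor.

0.319

Conversion of G: G consumed = 1ξ₁ = 0.605 × 438.2 → ξ₁ = 265.1 lbmol/h.
Yield of D: 3ξ₂ / 438.2 = 0.523 → ξ₂ = 76.39 lbmol/h.
Outlet amounts (n = n₀ + Σ ν·ξ):
  G: 438.2 − 1(265.1) = 173.1
  E: 0 + 1(265.1) − 1(76.39) = 188.7
  D: 0 + 3(76.39) = 229.2
Total out = 591 lbmol/h; y_E = 188.7 / 591 = 0.3193.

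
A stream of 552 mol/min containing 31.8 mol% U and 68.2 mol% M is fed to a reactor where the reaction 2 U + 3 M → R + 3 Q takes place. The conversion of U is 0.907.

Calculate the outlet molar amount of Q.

U reacted = 0.907 × 175.5 = 159.2 mol/min; ν_U = −2, so ξ = 159.2/2 = 79.61 mol/min.
Outlet amounts (n = n₀ + ν ξ):
  U: 175.5 − 2(79.61) = 16.32
  M: 376.5 − 3(79.61) = 137.6
  R: 0 + 1(79.61) = 79.61
  Q: 0 + 3(79.61) = 238.8

239 mol/min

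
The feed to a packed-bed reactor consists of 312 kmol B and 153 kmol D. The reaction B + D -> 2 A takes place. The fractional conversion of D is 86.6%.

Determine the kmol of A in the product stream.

D reacted = 0.866 × 153 = 132.5 kmol; ν_D = −1, so ξ = 132.5/1 = 132.5 kmol.
Outlet amounts (n = n₀ + ν ξ):
  B: 312 − 1(132.5) = 179.5
  D: 153 − 1(132.5) = 20.5
  A: 0 + 2(132.5) = 265

265 kmol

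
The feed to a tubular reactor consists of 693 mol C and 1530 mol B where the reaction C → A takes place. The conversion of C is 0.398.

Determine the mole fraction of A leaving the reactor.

C reacted = 0.398 × 693 = 275.8 mol; ν_C = −1, so ξ = 275.8/1 = 275.8 mol.
Outlet amounts (n = n₀ + ν ξ):
  C: 693 − 1(275.8) = 417.2
  A: 0 + 1(275.8) = 275.8
  B: 1530 (inert)
Total out = 2223 mol; y_A = 275.8 / 2223 = 0.1241.

0.124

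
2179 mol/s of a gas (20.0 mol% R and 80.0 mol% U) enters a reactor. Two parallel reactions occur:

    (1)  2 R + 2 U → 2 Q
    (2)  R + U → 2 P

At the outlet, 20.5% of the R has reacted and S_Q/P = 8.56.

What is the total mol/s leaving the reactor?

Conversion of R: R consumed = 0.205 × 435.8 = 89.34 mol/s = 2ξ₁ + 1ξ₂.
Selectivity: 2ξ₁ / (2ξ₂) = 8.56 → ξ₁ = 8.56 ξ₂.
Substitute: (2·8.56 + 1) ξ₂ = 89.34 → ξ₂ = 4.93 mol/s, ξ₁ = 42.2 mol/s.
Outlet amounts (n = n₀ + Σ ν·ξ):
  R: 435.8 − 2(42.2) − 1(4.93) = 346.5
  U: 1743 − 2(42.2) − 1(4.93) = 1654
  Q: 0 + 2(42.2) = 84.41
  P: 0 + 2(4.93) = 9.861
Total out = 346.5 + 1654 + 84.41 + 9.861 = 2095 mol/s.

2090 mol/s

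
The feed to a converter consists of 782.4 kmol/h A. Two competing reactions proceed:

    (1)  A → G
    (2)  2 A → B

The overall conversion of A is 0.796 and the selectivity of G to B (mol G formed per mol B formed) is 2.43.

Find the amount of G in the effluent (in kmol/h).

342 kmol/h

Conversion of A: A consumed = 0.796 × 782.4 = 622.8 kmol/h = 1ξ₁ + 2ξ₂.
Selectivity: 1ξ₁ / (1ξ₂) = 2.43 → ξ₁ = 2.43 ξ₂.
Substitute: (1·2.43 + 2) ξ₂ = 622.8 → ξ₂ = 140.6 kmol/h, ξ₁ = 341.6 kmol/h.
Outlet amounts (n = n₀ + Σ ν·ξ):
  A: 782.4 − 1(341.6) − 2(140.6) = 159.6
  G: 0 + 1(341.6) = 341.6
  B: 0 + 1(140.6) = 140.6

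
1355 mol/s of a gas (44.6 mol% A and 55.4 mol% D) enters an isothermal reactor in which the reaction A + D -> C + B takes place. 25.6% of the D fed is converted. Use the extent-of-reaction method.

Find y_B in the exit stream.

D reacted = 0.256 × 750.7 = 192.2 mol/s; ν_D = −1, so ξ = 192.2/1 = 192.2 mol/s.
Outlet amounts (n = n₀ + ν ξ):
  A: 604.3 − 1(192.2) = 412.2
  D: 750.7 − 1(192.2) = 558.5
  C: 0 + 1(192.2) = 192.2
  B: 0 + 1(192.2) = 192.2
Total out = 1355 mol/s; y_B = 192.2 / 1355 = 0.1418.

0.142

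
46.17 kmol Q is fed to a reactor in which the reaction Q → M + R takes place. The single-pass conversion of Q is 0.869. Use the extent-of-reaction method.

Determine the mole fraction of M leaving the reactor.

Q reacted = 0.869 × 46.17 = 40.12 kmol; ν_Q = −1, so ξ = 40.12/1 = 40.12 kmol.
Outlet amounts (n = n₀ + ν ξ):
  Q: 46.17 − 1(40.12) = 6.048
  M: 0 + 1(40.12) = 40.12
  R: 0 + 1(40.12) = 40.12
Total out = 86.29 kmol; y_M = 40.12 / 86.29 = 0.465.

0.465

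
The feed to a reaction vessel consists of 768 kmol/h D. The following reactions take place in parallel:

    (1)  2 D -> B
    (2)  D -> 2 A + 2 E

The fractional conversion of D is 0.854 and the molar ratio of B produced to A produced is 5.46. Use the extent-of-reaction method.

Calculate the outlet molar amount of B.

Conversion of D: D consumed = 0.854 × 768 = 655.9 kmol/h = 2ξ₁ + 1ξ₂.
Selectivity: 1ξ₁ / (2ξ₂) = 5.46 → ξ₁ = 10.92 ξ₂.
Substitute: (2·10.92 + 1) ξ₂ = 655.9 → ξ₂ = 28.72 kmol/h, ξ₁ = 313.6 kmol/h.
Outlet amounts (n = n₀ + Σ ν·ξ):
  D: 768 − 2(313.6) − 1(28.72) = 112.1
  B: 0 + 1(313.6) = 313.6
  A: 0 + 2(28.72) = 57.43
  E: 0 + 2(28.72) = 57.43

314 kmol/h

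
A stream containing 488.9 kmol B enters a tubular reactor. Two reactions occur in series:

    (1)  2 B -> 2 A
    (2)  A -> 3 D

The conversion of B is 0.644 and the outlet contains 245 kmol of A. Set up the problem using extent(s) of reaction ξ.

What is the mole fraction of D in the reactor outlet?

Conversion of B: B consumed = 2ξ₁ = 0.644 × 488.9 → ξ₁ = 157.4 kmol.
A balance: n_A = 0 + 2ξ₁ − 1ξ₂ = 245 → ξ₂ = (2·157.4 − 245)/1 = 69.85 kmol.
Outlet amounts (n = n₀ + Σ ν·ξ):
  B: 488.9 − 2(157.4) = 174
  A: 0 + 2(157.4) − 1(69.85) = 245
  D: 0 + 3(69.85) = 209.6
Total out = 628.6 kmol; y_D = 209.6 / 628.6 = 0.3334.

0.333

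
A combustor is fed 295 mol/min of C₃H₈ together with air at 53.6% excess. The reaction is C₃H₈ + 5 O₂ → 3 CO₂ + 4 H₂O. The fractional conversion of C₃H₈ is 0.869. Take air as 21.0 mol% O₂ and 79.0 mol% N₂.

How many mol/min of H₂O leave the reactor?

Stoichiometric O₂ = 5 × 295 = 1475 mol/min; O₂ fed = 1475 × 1.536 = 2266 mol/min.
N₂ fed = 2266 × 79/21 = 8523 mol/min.
Fuel reacted = 0.869 × 295 → ξ = 256.4 mol/min.
Outlet (n = n₀ + ν ξ):
  C₃H₈: 295 − 1(256.4) = 38.64
  O₂: 2266 − 5(256.4) = 983.8
  N₂: 8523 (inert)
  CO₂: 0 + 3(256.4) = 769.1
  H₂O: 0 + 4(256.4) = 1025

1030 mol/min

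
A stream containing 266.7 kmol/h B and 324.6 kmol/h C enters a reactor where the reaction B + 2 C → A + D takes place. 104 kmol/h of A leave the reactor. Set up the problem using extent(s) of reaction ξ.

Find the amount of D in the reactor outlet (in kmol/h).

For A: n = n₀ + 1ξ → 104 = 0 + 1ξ, giving ξ = 104 kmol/h.
Outlet amounts (n = n₀ + ν ξ):
  B: 266.7 − 1(104) = 162.7
  C: 324.6 − 2(104) = 116.6
  A: 0 + 1(104) = 104
  D: 0 + 1(104) = 104

104 kmol/h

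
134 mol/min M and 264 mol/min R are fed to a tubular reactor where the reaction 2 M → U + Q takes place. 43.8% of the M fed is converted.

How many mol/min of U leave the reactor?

M reacted = 0.438 × 134 = 58.69 mol/min; ν_M = −2, so ξ = 58.69/2 = 29.35 mol/min.
Outlet amounts (n = n₀ + ν ξ):
  M: 134 − 2(29.35) = 75.31
  U: 0 + 1(29.35) = 29.35
  Q: 0 + 1(29.35) = 29.35
  R: 264 (inert)

29.3 mol/min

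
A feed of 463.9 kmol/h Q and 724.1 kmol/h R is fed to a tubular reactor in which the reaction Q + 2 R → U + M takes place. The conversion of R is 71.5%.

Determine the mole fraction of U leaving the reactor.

0.279

R reacted = 0.715 × 724.1 = 517.7 kmol/h; ν_R = −2, so ξ = 517.7/2 = 258.9 kmol/h.
Outlet amounts (n = n₀ + ν ξ):
  Q: 463.9 − 1(258.9) = 205
  R: 724.1 − 2(258.9) = 206.4
  U: 0 + 1(258.9) = 258.9
  M: 0 + 1(258.9) = 258.9
Total out = 929.1 kmol/h; y_U = 258.9 / 929.1 = 0.2786.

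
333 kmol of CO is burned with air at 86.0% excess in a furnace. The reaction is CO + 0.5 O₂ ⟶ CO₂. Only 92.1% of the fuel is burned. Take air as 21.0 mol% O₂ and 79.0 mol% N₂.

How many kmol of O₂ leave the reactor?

156 kmol

Stoichiometric O₂ = 0.5 × 333 = 166.5 kmol; O₂ fed = 166.5 × 1.860 = 309.7 kmol.
N₂ fed = 309.7 × 79/21 = 1165 kmol.
Fuel reacted = 0.921 × 333 → ξ = 306.7 kmol.
Outlet (n = n₀ + ν ξ):
  CO: 333 − 1(306.7) = 26.31
  O₂: 309.7 − 0.5(306.7) = 156.3
  N₂: 1165 (inert)
  CO₂: 0 + 1(306.7) = 306.7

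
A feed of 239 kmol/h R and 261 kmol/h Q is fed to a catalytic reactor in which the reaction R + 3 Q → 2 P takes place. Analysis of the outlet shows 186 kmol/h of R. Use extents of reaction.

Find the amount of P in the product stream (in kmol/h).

For R: n = n₀ − 1ξ → 186 = 239 − 1ξ, giving ξ = 53 kmol/h.
Outlet amounts (n = n₀ + ν ξ):
  R: 239 − 1(53) = 186
  Q: 261 − 3(53) = 102
  P: 0 + 2(53) = 106

106 kmol/h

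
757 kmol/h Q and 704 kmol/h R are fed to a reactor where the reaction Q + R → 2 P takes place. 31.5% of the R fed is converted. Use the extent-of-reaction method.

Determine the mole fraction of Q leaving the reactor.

R reacted = 0.315 × 704 = 221.8 kmol/h; ν_R = −1, so ξ = 221.8/1 = 221.8 kmol/h.
Outlet amounts (n = n₀ + ν ξ):
  Q: 757 − 1(221.8) = 535.2
  R: 704 − 1(221.8) = 482.2
  P: 0 + 2(221.8) = 443.5
Total out = 1461 kmol/h; y_Q = 535.2 / 1461 = 0.3664.

0.366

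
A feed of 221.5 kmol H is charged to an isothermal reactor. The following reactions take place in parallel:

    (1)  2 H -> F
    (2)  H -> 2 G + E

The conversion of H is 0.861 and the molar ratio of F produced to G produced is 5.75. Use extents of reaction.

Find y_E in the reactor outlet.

0.0544

Conversion of H: H consumed = 0.861 × 221.5 = 190.7 kmol = 2ξ₁ + 1ξ₂.
Selectivity: 1ξ₁ / (2ξ₂) = 5.75 → ξ₁ = 11.5 ξ₂.
Substitute: (2·11.5 + 1) ξ₂ = 190.7 → ξ₂ = 7.946 kmol, ξ₁ = 91.38 kmol.
Outlet amounts (n = n₀ + Σ ν·ξ):
  H: 221.5 − 2(91.38) − 1(7.946) = 30.79
  F: 0 + 1(91.38) = 91.38
  G: 0 + 2(7.946) = 15.89
  E: 0 + 1(7.946) = 7.946
Total out = 146 kmol; y_E = 7.946 / 146 = 0.05442.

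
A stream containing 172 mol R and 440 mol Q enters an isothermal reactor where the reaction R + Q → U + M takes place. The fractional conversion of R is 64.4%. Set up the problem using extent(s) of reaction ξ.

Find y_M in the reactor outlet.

R reacted = 0.644 × 172 = 110.8 mol; ν_R = −1, so ξ = 110.8/1 = 110.8 mol.
Outlet amounts (n = n₀ + ν ξ):
  R: 172 − 1(110.8) = 61.23
  Q: 440 − 1(110.8) = 329.2
  U: 0 + 1(110.8) = 110.8
  M: 0 + 1(110.8) = 110.8
Total out = 612 mol; y_M = 110.8 / 612 = 0.181.

0.181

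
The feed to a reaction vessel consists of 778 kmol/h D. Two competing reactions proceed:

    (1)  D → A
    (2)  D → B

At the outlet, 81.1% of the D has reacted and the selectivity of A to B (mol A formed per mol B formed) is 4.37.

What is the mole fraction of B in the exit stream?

0.151

Conversion of D: D consumed = 0.811 × 778 = 631 kmol/h = 1ξ₁ + 1ξ₂.
Selectivity: 1ξ₁ / (1ξ₂) = 4.37 → ξ₁ = 4.37 ξ₂.
Substitute: (1·4.37 + 1) ξ₂ = 631 → ξ₂ = 117.5 kmol/h, ξ₁ = 513.5 kmol/h.
Outlet amounts (n = n₀ + Σ ν·ξ):
  D: 778 − 1(513.5) − 1(117.5) = 147
  A: 0 + 1(513.5) = 513.5
  B: 0 + 1(117.5) = 117.5
Total out = 778 kmol/h; y_B = 117.5 / 778 = 0.151.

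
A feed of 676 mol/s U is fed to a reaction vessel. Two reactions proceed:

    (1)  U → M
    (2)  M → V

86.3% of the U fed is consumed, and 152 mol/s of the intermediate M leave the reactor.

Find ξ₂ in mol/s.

ξ₂ = 431 mol/s

Conversion of U: U consumed = 1ξ₁ = 0.863 × 676 → ξ₁ = 583.4 mol/s.
M balance: n_M = 0 + 1ξ₁ − 1ξ₂ = 152 → ξ₂ = (1·583.4 − 152)/1 = 431.4 mol/s.
Outlet amounts (n = n₀ + Σ ν·ξ):
  U: 676 − 1(583.4) = 92.61
  M: 0 + 1(583.4) − 1(431.4) = 152
  V: 0 + 1(431.4) = 431.4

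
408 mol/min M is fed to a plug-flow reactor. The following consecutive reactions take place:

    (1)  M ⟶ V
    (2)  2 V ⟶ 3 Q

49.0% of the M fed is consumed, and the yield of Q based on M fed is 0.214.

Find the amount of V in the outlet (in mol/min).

Conversion of M: M consumed = 1ξ₁ = 0.49 × 408 → ξ₁ = 199.9 mol/min.
Yield of Q: 3ξ₂ / 408 = 0.214 → ξ₂ = 29.1 mol/min.
Outlet amounts (n = n₀ + Σ ν·ξ):
  M: 408 − 1(199.9) = 208.1
  V: 0 + 1(199.9) − 2(29.1) = 141.7
  Q: 0 + 3(29.1) = 87.31

142 mol/min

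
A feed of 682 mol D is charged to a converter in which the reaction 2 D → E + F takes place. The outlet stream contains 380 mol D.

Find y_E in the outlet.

0.221

For D: n = n₀ − 2ξ → 380 = 682 − 2ξ, giving ξ = 151 mol.
Outlet amounts (n = n₀ + ν ξ):
  D: 682 − 2(151) = 380
  E: 0 + 1(151) = 151
  F: 0 + 1(151) = 151
Total out = 682 mol; y_E = 151 / 682 = 0.2214.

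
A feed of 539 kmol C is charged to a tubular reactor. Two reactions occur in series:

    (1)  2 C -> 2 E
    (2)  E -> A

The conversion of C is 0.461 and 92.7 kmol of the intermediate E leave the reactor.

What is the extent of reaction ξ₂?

Conversion of C: C consumed = 2ξ₁ = 0.461 × 539 → ξ₁ = 124.2 kmol.
E balance: n_E = 0 + 2ξ₁ − 1ξ₂ = 92.7 → ξ₂ = (2·124.2 − 92.7)/1 = 155.8 kmol.
Outlet amounts (n = n₀ + Σ ν·ξ):
  C: 539 − 2(124.2) = 290.5
  E: 0 + 2(124.2) − 1(155.8) = 92.7
  A: 0 + 1(155.8) = 155.8

ξ₂ = 156 kmol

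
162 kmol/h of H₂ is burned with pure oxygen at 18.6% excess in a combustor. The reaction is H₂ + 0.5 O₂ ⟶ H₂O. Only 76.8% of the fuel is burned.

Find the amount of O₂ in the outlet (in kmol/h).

33.9 kmol/h

Stoichiometric O₂ = 0.5 × 162 = 81 kmol/h; O₂ fed = 81 × 1.186 = 96.07 kmol/h.
Fuel reacted = 0.768 × 162 → ξ = 124.4 kmol/h.
Outlet (n = n₀ + ν ξ):
  H₂: 162 − 1(124.4) = 37.58
  O₂: 96.07 − 0.5(124.4) = 33.86
  H₂O: 0 + 1(124.4) = 124.4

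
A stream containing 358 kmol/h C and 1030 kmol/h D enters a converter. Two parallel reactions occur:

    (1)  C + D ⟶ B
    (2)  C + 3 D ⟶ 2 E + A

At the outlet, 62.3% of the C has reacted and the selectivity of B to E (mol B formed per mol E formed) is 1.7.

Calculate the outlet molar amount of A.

Conversion of C: C consumed = 0.623 × 358 = 223 kmol/h = 1ξ₁ + 1ξ₂.
Selectivity: 1ξ₁ / (2ξ₂) = 1.7 → ξ₁ = 3.4 ξ₂.
Substitute: (1·3.4 + 1) ξ₂ = 223 → ξ₂ = 50.69 kmol/h, ξ₁ = 172.3 kmol/h.
Outlet amounts (n = n₀ + Σ ν·ξ):
  C: 358 − 1(172.3) − 1(50.69) = 135
  D: 1030 − 1(172.3) − 3(50.69) = 705.6
  B: 0 + 1(172.3) = 172.3
  E: 0 + 2(50.69) = 101.4
  A: 0 + 1(50.69) = 50.69

50.7 kmol/h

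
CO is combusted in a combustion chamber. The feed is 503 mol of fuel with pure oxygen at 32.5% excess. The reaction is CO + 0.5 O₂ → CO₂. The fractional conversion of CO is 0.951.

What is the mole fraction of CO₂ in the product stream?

0.801

Stoichiometric O₂ = 0.5 × 503 = 251.5 mol; O₂ fed = 251.5 × 1.325 = 333.2 mol.
Fuel reacted = 0.951 × 503 → ξ = 478.4 mol.
Outlet (n = n₀ + ν ξ):
  CO: 503 − 1(478.4) = 24.65
  O₂: 333.2 − 0.5(478.4) = 94.06
  CO₂: 0 + 1(478.4) = 478.4
Total out = 597.1 mol; y_CO₂ = 478.4 / 597.1 = 0.8012.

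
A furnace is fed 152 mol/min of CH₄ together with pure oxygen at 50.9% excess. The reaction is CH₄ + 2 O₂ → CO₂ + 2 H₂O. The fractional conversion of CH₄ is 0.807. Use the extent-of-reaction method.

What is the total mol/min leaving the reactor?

Stoichiometric O₂ = 2 × 152 = 304 mol/min; O₂ fed = 304 × 1.509 = 458.7 mol/min.
Fuel reacted = 0.807 × 152 → ξ = 122.7 mol/min.
Outlet (n = n₀ + ν ξ):
  CH₄: 152 − 1(122.7) = 29.34
  O₂: 458.7 − 2(122.7) = 213.4
  CO₂: 0 + 1(122.7) = 122.7
  H₂O: 0 + 2(122.7) = 245.3
Total out = 29.34 + 213.4 + 122.7 + 245.3 = 610.7 mol/min.

611 mol/min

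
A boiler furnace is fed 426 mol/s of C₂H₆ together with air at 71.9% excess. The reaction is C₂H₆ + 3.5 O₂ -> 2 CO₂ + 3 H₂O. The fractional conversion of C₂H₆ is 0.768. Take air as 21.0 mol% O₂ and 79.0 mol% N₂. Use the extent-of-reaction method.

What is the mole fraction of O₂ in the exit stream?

Stoichiometric O₂ = 3.5 × 426 = 1491 mol/s; O₂ fed = 1491 × 1.719 = 2563 mol/s.
N₂ fed = 2563 × 79/21 = 9642 mol/s.
Fuel reacted = 0.768 × 426 → ξ = 327.2 mol/s.
Outlet (n = n₀ + ν ξ):
  C₂H₆: 426 − 1(327.2) = 98.83
  O₂: 2563 − 3.5(327.2) = 1418
  N₂: 9642 (inert)
  CO₂: 0 + 2(327.2) = 654.3
  H₂O: 0 + 3(327.2) = 981.5
Total out = 12790 mol/s; y_O₂ = 1418 / 12790 = 0.1108.

0.111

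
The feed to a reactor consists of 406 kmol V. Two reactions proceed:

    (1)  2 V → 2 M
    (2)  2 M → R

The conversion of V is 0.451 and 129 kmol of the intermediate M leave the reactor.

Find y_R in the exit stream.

Conversion of V: V consumed = 2ξ₁ = 0.451 × 406 → ξ₁ = 91.55 kmol.
M balance: n_M = 0 + 2ξ₁ − 2ξ₂ = 129 → ξ₂ = (2·91.55 − 129)/2 = 27.05 kmol.
Outlet amounts (n = n₀ + Σ ν·ξ):
  V: 406 − 2(91.55) = 222.9
  M: 0 + 2(91.55) − 2(27.05) = 129
  R: 0 + 1(27.05) = 27.05
Total out = 378.9 kmol; y_R = 27.05 / 378.9 = 0.07139.

0.0714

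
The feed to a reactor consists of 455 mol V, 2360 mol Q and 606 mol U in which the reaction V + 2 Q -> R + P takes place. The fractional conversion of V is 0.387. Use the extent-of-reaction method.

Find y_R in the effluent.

V reacted = 0.387 × 455 = 176.1 mol; ν_V = −1, so ξ = 176.1/1 = 176.1 mol.
Outlet amounts (n = n₀ + ν ξ):
  V: 455 − 1(176.1) = 278.9
  Q: 2360 − 2(176.1) = 2008
  R: 0 + 1(176.1) = 176.1
  P: 0 + 1(176.1) = 176.1
  U: 606 (inert)
Total out = 3245 mol; y_R = 176.1 / 3245 = 0.05426.

0.0543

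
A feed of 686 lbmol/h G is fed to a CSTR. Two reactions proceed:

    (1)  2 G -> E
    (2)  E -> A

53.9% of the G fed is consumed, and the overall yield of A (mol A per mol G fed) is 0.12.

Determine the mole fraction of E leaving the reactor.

0.205

Conversion of G: G consumed = 2ξ₁ = 0.539 × 686 → ξ₁ = 184.9 lbmol/h.
Yield of A: 1ξ₂ / 686 = 0.12 → ξ₂ = 82.32 lbmol/h.
Outlet amounts (n = n₀ + Σ ν·ξ):
  G: 686 − 2(184.9) = 316.2
  E: 0 + 1(184.9) − 1(82.32) = 102.6
  A: 0 + 1(82.32) = 82.32
Total out = 501.1 lbmol/h; y_E = 102.6 / 501.1 = 0.2047.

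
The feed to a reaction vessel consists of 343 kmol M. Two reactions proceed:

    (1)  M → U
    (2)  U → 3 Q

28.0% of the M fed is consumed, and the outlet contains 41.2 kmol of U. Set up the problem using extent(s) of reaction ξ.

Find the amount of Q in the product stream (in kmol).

165 kmol

Conversion of M: M consumed = 1ξ₁ = 0.28 × 343 → ξ₁ = 96.04 kmol.
U balance: n_U = 0 + 1ξ₁ − 1ξ₂ = 41.2 → ξ₂ = (1·96.04 − 41.2)/1 = 54.84 kmol.
Outlet amounts (n = n₀ + Σ ν·ξ):
  M: 343 − 1(96.04) = 247
  U: 0 + 1(96.04) − 1(54.84) = 41.2
  Q: 0 + 3(54.84) = 164.5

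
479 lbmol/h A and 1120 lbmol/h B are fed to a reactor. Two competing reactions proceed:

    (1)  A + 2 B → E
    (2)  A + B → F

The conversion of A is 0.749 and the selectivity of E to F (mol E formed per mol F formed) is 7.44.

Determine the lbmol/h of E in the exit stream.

Conversion of A: A consumed = 0.749 × 479 = 358.8 lbmol/h = 1ξ₁ + 1ξ₂.
Selectivity: 1ξ₁ / (1ξ₂) = 7.44 → ξ₁ = 7.44 ξ₂.
Substitute: (1·7.44 + 1) ξ₂ = 358.8 → ξ₂ = 42.51 lbmol/h, ξ₁ = 316.3 lbmol/h.
Outlet amounts (n = n₀ + Σ ν·ξ):
  A: 479 − 1(316.3) − 1(42.51) = 120.2
  B: 1120 − 2(316.3) − 1(42.51) = 445
  E: 0 + 1(316.3) = 316.3
  F: 0 + 1(42.51) = 42.51

316 lbmol/h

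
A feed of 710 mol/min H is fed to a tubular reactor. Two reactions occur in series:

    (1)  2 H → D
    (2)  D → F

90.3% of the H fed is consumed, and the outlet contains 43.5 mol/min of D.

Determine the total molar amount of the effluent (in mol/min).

Conversion of H: H consumed = 2ξ₁ = 0.903 × 710 → ξ₁ = 320.6 mol/min.
D balance: n_D = 0 + 1ξ₁ − 1ξ₂ = 43.5 → ξ₂ = (1·320.6 − 43.5)/1 = 277.1 mol/min.
Outlet amounts (n = n₀ + Σ ν·ξ):
  H: 710 − 2(320.6) = 68.87
  D: 0 + 1(320.6) − 1(277.1) = 43.5
  F: 0 + 1(277.1) = 277.1
Total out = 68.87 + 43.5 + 277.1 = 389.4 mol/min.

389 mol/min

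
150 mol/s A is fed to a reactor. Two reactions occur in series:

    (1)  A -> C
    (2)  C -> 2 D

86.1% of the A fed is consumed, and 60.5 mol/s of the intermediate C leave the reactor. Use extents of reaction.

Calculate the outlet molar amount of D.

137 mol/s

Conversion of A: A consumed = 1ξ₁ = 0.861 × 150 → ξ₁ = 129.2 mol/s.
C balance: n_C = 0 + 1ξ₁ − 1ξ₂ = 60.5 → ξ₂ = (1·129.2 − 60.5)/1 = 68.65 mol/s.
Outlet amounts (n = n₀ + Σ ν·ξ):
  A: 150 − 1(129.2) = 20.85
  C: 0 + 1(129.2) − 1(68.65) = 60.5
  D: 0 + 2(68.65) = 137.3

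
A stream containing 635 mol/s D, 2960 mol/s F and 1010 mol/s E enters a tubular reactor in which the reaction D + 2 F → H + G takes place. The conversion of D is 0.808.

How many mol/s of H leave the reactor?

D reacted = 0.808 × 635 = 513.1 mol/s; ν_D = −1, so ξ = 513.1/1 = 513.1 mol/s.
Outlet amounts (n = n₀ + ν ξ):
  D: 635 − 1(513.1) = 121.9
  F: 2960 − 2(513.1) = 1934
  H: 0 + 1(513.1) = 513.1
  G: 0 + 1(513.1) = 513.1
  E: 1010 (inert)

513 mol/s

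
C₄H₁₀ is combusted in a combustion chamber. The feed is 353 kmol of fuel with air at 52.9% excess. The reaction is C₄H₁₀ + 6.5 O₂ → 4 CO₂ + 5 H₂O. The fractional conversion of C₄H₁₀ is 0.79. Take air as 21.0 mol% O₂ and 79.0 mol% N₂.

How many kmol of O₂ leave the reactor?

1700 kmol

Stoichiometric O₂ = 6.5 × 353 = 2294 kmol; O₂ fed = 2294 × 1.529 = 3508 kmol.
N₂ fed = 3508 × 79/21 = 13200 kmol.
Fuel reacted = 0.79 × 353 → ξ = 278.9 kmol.
Outlet (n = n₀ + ν ξ):
  C₄H₁₀: 353 − 1(278.9) = 74.13
  O₂: 3508 − 6.5(278.9) = 1696
  N₂: 13200 (inert)
  CO₂: 0 + 4(278.9) = 1115
  H₂O: 0 + 5(278.9) = 1394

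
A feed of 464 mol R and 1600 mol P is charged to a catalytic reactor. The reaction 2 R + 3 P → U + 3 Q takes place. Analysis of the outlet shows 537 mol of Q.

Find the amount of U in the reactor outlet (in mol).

179 mol

For Q: n = n₀ + 3ξ → 537 = 0 + 3ξ, giving ξ = 179 mol.
Outlet amounts (n = n₀ + ν ξ):
  R: 464 − 2(179) = 106
  P: 1600 − 3(179) = 1063
  U: 0 + 1(179) = 179
  Q: 0 + 3(179) = 537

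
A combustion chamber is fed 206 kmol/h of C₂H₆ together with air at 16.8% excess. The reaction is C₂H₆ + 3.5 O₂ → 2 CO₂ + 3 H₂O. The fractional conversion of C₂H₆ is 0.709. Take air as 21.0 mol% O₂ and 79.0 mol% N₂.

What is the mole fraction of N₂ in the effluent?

0.739

Stoichiometric O₂ = 3.5 × 206 = 721 kmol/h; O₂ fed = 721 × 1.168 = 842.1 kmol/h.
N₂ fed = 842.1 × 79/21 = 3168 kmol/h.
Fuel reacted = 0.709 × 206 → ξ = 146.1 kmol/h.
Outlet (n = n₀ + ν ξ):
  C₂H₆: 206 − 1(146.1) = 59.95
  O₂: 842.1 − 3.5(146.1) = 330.9
  N₂: 3168 (inert)
  CO₂: 0 + 2(146.1) = 292.1
  H₂O: 0 + 3(146.1) = 438.2
Total out = 4289 kmol/h; y_N₂ = 3168 / 4289 = 0.7386.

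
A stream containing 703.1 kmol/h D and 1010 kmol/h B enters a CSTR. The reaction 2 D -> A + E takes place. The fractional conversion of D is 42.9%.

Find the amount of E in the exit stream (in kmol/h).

D reacted = 0.429 × 703.1 = 301.6 kmol/h; ν_D = −2, so ξ = 301.6/2 = 150.8 kmol/h.
Outlet amounts (n = n₀ + ν ξ):
  D: 703.1 − 2(150.8) = 401.5
  A: 0 + 1(150.8) = 150.8
  E: 0 + 1(150.8) = 150.8
  B: 1010 (inert)

151 kmol/h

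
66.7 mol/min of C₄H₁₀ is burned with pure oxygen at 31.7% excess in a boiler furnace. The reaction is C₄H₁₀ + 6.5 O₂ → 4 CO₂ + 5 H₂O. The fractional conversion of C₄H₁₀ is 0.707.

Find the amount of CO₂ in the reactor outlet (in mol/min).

Stoichiometric O₂ = 6.5 × 66.7 = 433.6 mol/min; O₂ fed = 433.6 × 1.317 = 571 mol/min.
Fuel reacted = 0.707 × 66.7 → ξ = 47.16 mol/min.
Outlet (n = n₀ + ν ξ):
  C₄H₁₀: 66.7 − 1(47.16) = 19.54
  O₂: 571 − 6.5(47.16) = 264.5
  CO₂: 0 + 4(47.16) = 188.6
  H₂O: 0 + 5(47.16) = 235.8

189 mol/min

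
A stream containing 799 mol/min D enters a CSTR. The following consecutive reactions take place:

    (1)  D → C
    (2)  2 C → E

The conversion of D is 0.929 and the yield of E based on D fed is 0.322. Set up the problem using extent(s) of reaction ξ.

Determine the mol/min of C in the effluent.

Conversion of D: D consumed = 1ξ₁ = 0.929 × 799 → ξ₁ = 742.3 mol/min.
Yield of E: 1ξ₂ / 799 = 0.322 → ξ₂ = 257.3 mol/min.
Outlet amounts (n = n₀ + Σ ν·ξ):
  D: 799 − 1(742.3) = 56.73
  C: 0 + 1(742.3) − 2(257.3) = 227.7
  E: 0 + 1(257.3) = 257.3

228 mol/min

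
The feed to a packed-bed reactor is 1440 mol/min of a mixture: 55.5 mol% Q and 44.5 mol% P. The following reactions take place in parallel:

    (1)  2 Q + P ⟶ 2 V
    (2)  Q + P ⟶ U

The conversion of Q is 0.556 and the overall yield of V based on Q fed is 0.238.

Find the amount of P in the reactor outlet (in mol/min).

292 mol/min

Yield of V: 2ξ₁ / 799.2 = 0.238 → ξ₁ = 95.1 mol/min.
Conversion of Q: 2ξ₁ + 1ξ₂ = 0.556 × 799.2 = 444.4 → ξ₂ = 254.1 mol/min.
Outlet amounts (n = n₀ + Σ ν·ξ):
  Q: 799.2 − 2(95.1) − 1(254.1) = 354.8
  P: 640.8 − 1(95.1) − 1(254.1) = 291.5
  V: 0 + 2(95.1) = 190.2
  U: 0 + 1(254.1) = 254.1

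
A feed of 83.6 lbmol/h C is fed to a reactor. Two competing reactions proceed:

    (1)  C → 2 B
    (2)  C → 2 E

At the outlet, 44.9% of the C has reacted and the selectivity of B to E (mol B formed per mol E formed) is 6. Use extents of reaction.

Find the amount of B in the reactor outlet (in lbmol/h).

Conversion of C: C consumed = 0.449 × 83.6 = 37.54 lbmol/h = 1ξ₁ + 1ξ₂.
Selectivity: 2ξ₁ / (2ξ₂) = 6 → ξ₁ = 6 ξ₂.
Substitute: (1·6 + 1) ξ₂ = 37.54 → ξ₂ = 5.362 lbmol/h, ξ₁ = 32.17 lbmol/h.
Outlet amounts (n = n₀ + Σ ν·ξ):
  C: 83.6 − 1(32.17) − 1(5.362) = 46.06
  B: 0 + 2(32.17) = 64.35
  E: 0 + 2(5.362) = 10.72

64.3 lbmol/h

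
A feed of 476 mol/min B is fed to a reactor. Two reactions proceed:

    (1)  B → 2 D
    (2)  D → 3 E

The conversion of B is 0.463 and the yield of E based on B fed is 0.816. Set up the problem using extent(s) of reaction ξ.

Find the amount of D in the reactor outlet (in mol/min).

Conversion of B: B consumed = 1ξ₁ = 0.463 × 476 → ξ₁ = 220.4 mol/min.
Yield of E: 3ξ₂ / 476 = 0.816 → ξ₂ = 129.5 mol/min.
Outlet amounts (n = n₀ + Σ ν·ξ):
  B: 476 − 1(220.4) = 255.6
  D: 0 + 2(220.4) − 1(129.5) = 311.3
  E: 0 + 3(129.5) = 388.4

311 mol/min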